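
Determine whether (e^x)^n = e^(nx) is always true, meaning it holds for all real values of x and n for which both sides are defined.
Claim: (e^x)^n = e^(nx).
Reasoning: e^x is a positive real number, and for a positive base B and real exponent n, B^n = e^(n·ln B). With B = e^x, ln B = x, so (e^x)^n = e^(n·x).
So the two sides agree for all real values of x and n for which both sides are defined.

Conclusion: Yes, this is an identity.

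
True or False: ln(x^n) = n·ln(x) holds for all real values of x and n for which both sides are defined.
True.

Claim: ln(x^n) = n·ln(x).
Reasoning: The right side requires x > 0. For x > 0, x^n = (e^(ln x))^n = e^(n·ln x), so taking ln of both sides gives ln(x^n) = n·ln(x).
So the two sides agree for all real values of x and n for which both sides are defined.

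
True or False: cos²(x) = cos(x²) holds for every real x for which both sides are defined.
Claim: cos²(x) = cos(x²).
Test a specific point where both sides are defined: x = -π/6.
LHS = cos²(x) ≈ 0.7500
RHS = cos(x²) ≈ 0.9627
Since 0.7500 ≠ 0.9627, the equation fails at this point, so it cannot hold for every real x for which both sides are defined.
cos²(x) means (cos x)², squaring the output; cos(x²) squares the input. These are different functions.

Conclusion: False.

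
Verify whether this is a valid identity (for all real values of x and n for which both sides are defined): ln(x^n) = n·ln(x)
Yes, this is an identity.

Claim: ln(x^n) = n·ln(x).
Reasoning: The right side requires x > 0. For x > 0, x^n = (e^(ln x))^n = e^(n·ln x), so taking ln of both sides gives ln(x^n) = n·ln(x).
So the two sides agree for all real values of x and n for which both sides are defined.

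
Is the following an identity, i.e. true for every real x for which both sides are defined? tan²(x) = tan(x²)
Claim: tan²(x) = tan(x²).
Test a specific point where both sides are defined: x = π.
LHS = tan²(x) ≈ 0.0000
RHS = tan(x²) ≈ 0.4767
Since 0.0000 ≠ 0.4767, the equation fails at this point, so it cannot hold for every real x for which both sides are defined.
tan²(x) means (tan x)², squaring the output; tan(x²) squares the input. These are different functions.

Conclusion: No, this is NOT an identity.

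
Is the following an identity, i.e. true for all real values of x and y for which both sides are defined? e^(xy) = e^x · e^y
No, this is NOT an identity.

Claim: e^(xy) = e^x · e^y.
Test a specific point where both sides are defined: x = -1, y = 3.
LHS = e^(xy) ≈ 0.0498
RHS = e^x · e^y ≈ 7.3891
Since 0.0498 ≠ 7.3891, the equation fails at this point, so it cannot hold for all real values of x and y for which both sides are defined.
e^x · e^y = e^(x+y), not e^(xy).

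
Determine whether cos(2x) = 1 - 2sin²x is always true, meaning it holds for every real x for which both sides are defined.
Claim: cos(2x) = 1 - 2sin²x.
Reasoning: cos(2x) = cos²x - sin²x. Replace cos²x by 1 - sin²x: (1 - sin²x) - sin²x = 1 - 2sin²x.
So the two sides agree for every real x for which both sides are defined.

Conclusion: Yes, this is an identity.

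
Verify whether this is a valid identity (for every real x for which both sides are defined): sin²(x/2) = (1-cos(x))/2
Claim: sin²(x/2) = (1-cos(x))/2.
Reasoning: Use cos(2θ) = 1 - 2sin²θ with θ = x/2: cos(x) = 1 - 2sin²(x/2). Solving for sin²(x/2) gives (1 - cos(x))/2.
So the two sides agree for every real x for which both sides are defined.

Conclusion: Yes, this is an identity.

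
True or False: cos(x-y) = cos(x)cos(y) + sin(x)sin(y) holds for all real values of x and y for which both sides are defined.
True.

Claim: cos(x-y) = cos(x)cos(y) + sin(x)sin(y).
Reasoning: Replace y by -y in cos(x+y) = cos(x)cos(y) - sin(x)sin(y) and use cos(-y) = cos(y), sin(-y) = -sin(y): cos(x-y) = cos(x)cos(y) + sin(x)sin(y).
So the two sides agree for all real values of x and y for which both sides are defined.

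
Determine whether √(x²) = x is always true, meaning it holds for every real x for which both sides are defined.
No, this is NOT an identity.

Claim: √(x²) = x.
Test a specific point where both sides are defined: x = -1.
LHS = √(x²) ≈ 1.0000
RHS = x ≈ -1.0000
Since 1.0000 ≠ -1.0000, the equation fails at this point, so it cannot hold for every real x for which both sides are defined.
√(x²) = |x|, which differs from x whenever x < 0 (both sides are defined for every real x).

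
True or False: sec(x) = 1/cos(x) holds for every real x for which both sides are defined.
True.

Claim: sec(x) = 1/cos(x).
Reasoning: sec(x) is by definition the reciprocal of cos(x), wherever cos(x) ≠ 0.
So the two sides agree for every real x for which both sides are defined.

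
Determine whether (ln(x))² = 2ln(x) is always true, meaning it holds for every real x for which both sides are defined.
Claim: (ln(x))² = 2ln(x).
Test a specific point where both sides are defined: x = 2.
LHS = (ln(x))² ≈ 0.4805
RHS = 2ln(x) ≈ 1.3863
Since 0.4805 ≠ 1.3863, the equation fails at this point, so it cannot hold for every real x for which both sides are defined.
2ln(x) equals ln(x²), which is not the same as (ln x)².

Conclusion: No, this is NOT an identity.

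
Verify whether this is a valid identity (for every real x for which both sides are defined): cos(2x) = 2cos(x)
Claim: cos(2x) = 2cos(x).
Test a specific point where both sides are defined: x = -π/3.
LHS = cos(2x) ≈ -0.5000
RHS = 2cos(x) ≈ 1.0000
Since -0.5000 ≠ 1.0000, the equation fails at this point, so it cannot hold for every real x for which both sides are defined.
The correct double-angle formula is cos(2x) = cos²x - sin²x.

Conclusion: No, this is NOT an identity.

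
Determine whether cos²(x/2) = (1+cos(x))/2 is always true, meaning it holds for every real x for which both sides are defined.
Yes, this is an identity.

Claim: cos²(x/2) = (1+cos(x))/2.
Reasoning: Use cos(2θ) = 2cos²θ - 1 with θ = x/2: cos(x) = 2cos²(x/2) - 1. Solving for cos²(x/2) gives (1 + cos(x))/2.
So the two sides agree for every real x for which both sides are defined.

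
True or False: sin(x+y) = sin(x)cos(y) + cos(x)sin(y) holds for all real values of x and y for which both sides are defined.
Claim: sin(x+y) = sin(x)cos(y) + cos(x)sin(y).
Reasoning: By Euler's formula e^(i(x+y)) = e^(ix)·e^(iy) = (cos x + i·sin x)(cos y + i·sin y). The imaginary part of the left side is sin(x+y); the imaginary part of the product is sin(x)cos(y) + cos(x)sin(y).
So the two sides agree for all real values of x and y for which both sides are defined.

Conclusion: True.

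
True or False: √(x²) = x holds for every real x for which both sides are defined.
Claim: √(x²) = x.
Test a specific point where both sides are defined: x = -1.
LHS = √(x²) ≈ 1.0000
RHS = x ≈ -1.0000
Since 1.0000 ≠ -1.0000, the equation fails at this point, so it cannot hold for every real x for which both sides are defined.
√(x²) = |x|, which differs from x whenever x < 0 (both sides are defined for every real x).

Conclusion: False.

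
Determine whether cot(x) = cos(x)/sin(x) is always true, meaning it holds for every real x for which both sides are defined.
Claim: cot(x) = cos(x)/sin(x).
Reasoning: cot(x) is defined as 1/tan(x) = 1/(sin(x)/cos(x)) = cos(x)/sin(x), wherever sin(x) ≠ 0.
So the two sides agree for every real x for which both sides are defined.

Conclusion: Yes, this is an identity.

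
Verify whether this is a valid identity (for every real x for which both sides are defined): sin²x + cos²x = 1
Claim: sin²x + cos²x = 1.
Reasoning: The point (cos x, sin x) lies on the unit circle X² + Y² = 1, so cos²x + sin²x = 1 for every real x.
So the two sides agree for every real x for which both sides are defined.

Conclusion: Yes, this is an identity.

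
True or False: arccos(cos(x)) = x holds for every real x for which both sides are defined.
Claim: arccos(cos(x)) = x.
Test a specific point where both sides are defined: x = -π/6.
LHS = arccos(cos(x)) ≈ 0.5236
RHS = x ≈ -0.5236
Since 0.5236 ≠ -0.5236, the equation fails at this point, so it cannot hold for every real x for which both sides are defined.
arccos only returns values in [0, π], so arccos(cos(x)) = x holds only for x in that interval, not for all real x.

Conclusion: False.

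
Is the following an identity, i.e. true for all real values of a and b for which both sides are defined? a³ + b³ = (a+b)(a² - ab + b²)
Claim: a³ + b³ = (a+b)(a² - ab + b²).
Reasoning: Expand the right side: (a+b)(a² - ab + b²) = a³ - a²b + ab² + a²b - ab² + b³ = a³ + b³ (the middle terms cancel in pairs).
So the two sides agree for all real values of a and b for which both sides are defined.

Conclusion: Yes, this is an identity.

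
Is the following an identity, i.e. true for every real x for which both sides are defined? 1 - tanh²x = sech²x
Claim: 1 - tanh²x = sech²x.
Reasoning: Divide cosh²x - sinh²x = 1 through by cosh²x (never zero): 1 - tanh²x = 1/cosh²x = sech²x.
So the two sides agree for every real x for which both sides are defined.

Conclusion: Yes, this is an identity.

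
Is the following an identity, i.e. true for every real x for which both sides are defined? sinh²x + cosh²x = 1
No, this is NOT an identity.

Claim: sinh²x + cosh²x = 1.
Test a specific point where both sides are defined: x = 4.
LHS = sinh²x + cosh²x ≈ 1490.4792
RHS = 1 ≈ 1.0000
Since 1490.4792 ≠ 1.0000, the equation fails at this point, so it cannot hold for every real x for which both sides are defined.
The correct hyperbolic identity is cosh²x - sinh²x = 1 (a difference); the sum sinh²x + cosh²x equals cosh(2x).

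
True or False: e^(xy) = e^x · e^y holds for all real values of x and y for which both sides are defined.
False.

Claim: e^(xy) = e^x · e^y.
Test a specific point where both sides are defined: x = 5, y = -2.
LHS = e^(xy) ≈ 0.0000
RHS = e^x · e^y ≈ 20.0855
Since 0.0000 ≠ 20.0855, the equation fails at this point, so it cannot hold for all real values of x and y for which both sides are defined.
e^x · e^y = e^(x+y), not e^(xy).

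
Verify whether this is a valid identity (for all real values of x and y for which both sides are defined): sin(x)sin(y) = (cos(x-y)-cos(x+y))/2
Claim: sin(x)sin(y) = (cos(x-y)-cos(x+y))/2.
Reasoning: cos(x-y) = cos(x)cos(y) + sin(x)sin(y) and cos(x+y) = cos(x)cos(y) - sin(x)sin(y). Subtracting, cos(x-y) - cos(x+y) = 2sin(x)sin(y); divide by 2.
So the two sides agree for all real values of x and y for which both sides are defined.

Conclusion: Yes, this is an identity.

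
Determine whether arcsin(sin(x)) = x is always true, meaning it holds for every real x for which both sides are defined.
No, this is NOT an identity.

Claim: arcsin(sin(x)) = x.
Test a specific point where both sides are defined: x = 3π/4.
LHS = arcsin(sin(x)) ≈ 0.7854
RHS = x ≈ 2.3562
Since 0.7854 ≠ 2.3562, the equation fails at this point, so it cannot hold for every real x for which both sides are defined.
arcsin only returns values in [-π/2, π/2], so arcsin(sin(x)) = x holds only for x in that interval, not for all real x.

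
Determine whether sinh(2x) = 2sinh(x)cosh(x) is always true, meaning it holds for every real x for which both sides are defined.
Yes, this is an identity.

Claim: sinh(2x) = 2sinh(x)cosh(x).
Reasoning: 2sinh(x)cosh(x) = 2 · (e^x - e^-x)/2 · (e^x + e^-x)/2 = (e^(2x) - e^(-2x))/2 = sinh(2x).
So the two sides agree for every real x for which both sides are defined.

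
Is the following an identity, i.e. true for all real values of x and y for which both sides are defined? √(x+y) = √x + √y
Claim: √(x+y) = √x + √y.
Test a specific point where both sides are defined: x = 3, y = 1/2.
LHS = √(x+y) ≈ 1.8708
RHS = √x + √y ≈ 2.4392
Since 1.8708 ≠ 2.4392, the equation fails at this point, so it cannot hold for all real values of x and y for which both sides are defined.
Squaring the right side gives x + 2√(xy) + y, not x + y.

Conclusion: No, this is NOT an identity.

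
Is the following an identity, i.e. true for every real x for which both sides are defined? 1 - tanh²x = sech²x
Yes, this is an identity.

Claim: 1 - tanh²x = sech²x.
Reasoning: Divide cosh²x - sinh²x = 1 through by cosh²x (never zero): 1 - tanh²x = 1/cosh²x = sech²x.
So the two sides agree for every real x for which both sides are defined.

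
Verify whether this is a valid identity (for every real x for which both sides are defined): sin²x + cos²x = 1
Claim: sin²x + cos²x = 1.
Reasoning: The point (cos x, sin x) lies on the unit circle X² + Y² = 1, so cos²x + sin²x = 1 for every real x.
So the two sides agree for every real x for which both sides are defined.

Conclusion: Yes, this is an identity.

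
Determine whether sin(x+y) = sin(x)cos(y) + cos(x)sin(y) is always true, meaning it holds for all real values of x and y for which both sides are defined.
Yes, this is an identity.

Claim: sin(x+y) = sin(x)cos(y) + cos(x)sin(y).
Reasoning: By Euler's formula e^(i(x+y)) = e^(ix)·e^(iy) = (cos x + i·sin x)(cos y + i·sin y). The imaginary part of the left side is sin(x+y); the imaginary part of the product is sin(x)cos(y) + cos(x)sin(y).
So the two sides agree for all real values of x and y for which both sides are defined.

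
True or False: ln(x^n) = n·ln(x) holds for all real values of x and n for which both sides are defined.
Claim: ln(x^n) = n·ln(x).
Reasoning: The right side requires x > 0. For x > 0, x^n = (e^(ln x))^n = e^(n·ln x), so taking ln of both sides gives ln(x^n) = n·ln(x).
So the two sides agree for all real values of x and n for which both sides are defined.

Conclusion: True.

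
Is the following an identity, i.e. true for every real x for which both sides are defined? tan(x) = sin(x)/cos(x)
Claim: tan(x) = sin(x)/cos(x).
Reasoning: For an angle x whose terminal point on the unit circle is (cos x, sin x), tan(x) is defined as the ratio (second coordinate)/(first coordinate) = sin(x)/cos(x), wherever cos(x) ≠ 0.
So the two sides agree for every real x for which both sides are defined.

Conclusion: Yes, this is an identity.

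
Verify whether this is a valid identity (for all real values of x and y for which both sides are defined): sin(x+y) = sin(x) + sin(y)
Claim: sin(x+y) = sin(x) + sin(y).
Test a specific point where both sides are defined: x = 3π/4, y = π/6.
LHS = sin(x+y) ≈ 0.2588
RHS = sin(x) + sin(y) ≈ 1.2071
Since 0.2588 ≠ 1.2071, the equation fails at this point, so it cannot hold for all real values of x and y for which both sides are defined.
The correct expansion is sin(x+y) = sin(x)cos(y) + cos(x)sin(y); sine is not additive.

Conclusion: No, this is NOT an identity.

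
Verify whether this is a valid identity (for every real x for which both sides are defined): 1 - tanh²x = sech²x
Claim: 1 - tanh²x = sech²x.
Reasoning: Divide cosh²x - sinh²x = 1 through by cosh²x (never zero): 1 - tanh²x = 1/cosh²x = sech²x.
So the two sides agree for every real x for which both sides are defined.

Conclusion: Yes, this is an identity.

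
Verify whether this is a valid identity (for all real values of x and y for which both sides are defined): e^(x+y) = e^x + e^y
Claim: e^(x+y) = e^x + e^y.
Test a specific point where both sides are defined: x = 1/2, y = 4.
LHS = e^(x+y) ≈ 90.0171
RHS = e^x + e^y ≈ 56.2469
Since 90.0171 ≠ 56.2469, the equation fails at this point, so it cannot hold for all real values of x and y for which both sides are defined.
The correct rule is e^(x+y) = e^x · e^y (a product, not a sum).

Conclusion: No, this is NOT an identity.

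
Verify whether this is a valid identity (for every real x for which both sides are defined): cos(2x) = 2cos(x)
Claim: cos(2x) = 2cos(x).
Test a specific point where both sides are defined: x = π/3.
LHS = cos(2x) ≈ -0.5000
RHS = 2cos(x) ≈ 1.0000
Since -0.5000 ≠ 1.0000, the equation fails at this point, so it cannot hold for every real x for which both sides are defined.
The correct double-angle formula is cos(2x) = cos²x - sin²x.

Conclusion: No, this is NOT an identity.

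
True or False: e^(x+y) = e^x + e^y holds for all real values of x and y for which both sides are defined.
False.

Claim: e^(x+y) = e^x + e^y.
Test a specific point where both sides are defined: x = -2, y = 1/2.
LHS = e^(x+y) ≈ 0.2231
RHS = e^x + e^y ≈ 1.7841
Since 0.2231 ≠ 1.7841, the equation fails at this point, so it cannot hold for all real values of x and y for which both sides are defined.
The correct rule is e^(x+y) = e^x · e^y (a product, not a sum).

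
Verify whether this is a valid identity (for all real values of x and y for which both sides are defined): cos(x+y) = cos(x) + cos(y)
Claim: cos(x+y) = cos(x) + cos(y).
Test a specific point where both sides are defined: x = -π/6, y = π/4.
LHS = cos(x+y) ≈ 0.9659
RHS = cos(x) + cos(y) ≈ 1.5731
Since 0.9659 ≠ 1.5731, the equation fails at this point, so it cannot hold for all real values of x and y for which both sides are defined.
The correct expansion is cos(x+y) = cos(x)cos(y) - sin(x)sin(y); cosine is not additive.

Conclusion: No, this is NOT an identity.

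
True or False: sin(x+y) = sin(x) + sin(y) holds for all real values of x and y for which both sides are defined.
Claim: sin(x+y) = sin(x) + sin(y).
Test a specific point where both sides are defined: x = -π/2, y = π/6.
LHS = sin(x+y) ≈ -0.8660
RHS = sin(x) + sin(y) ≈ -0.5000
Since -0.8660 ≠ -0.5000, the equation fails at this point, so it cannot hold for all real values of x and y for which both sides are defined.
The correct expansion is sin(x+y) = sin(x)cos(y) + cos(x)sin(y); sine is not additive.

Conclusion: False.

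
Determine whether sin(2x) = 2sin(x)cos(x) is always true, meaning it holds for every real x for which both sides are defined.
Yes, this is an identity.

Claim: sin(2x) = 2sin(x)cos(x).
Reasoning: Put y = x in the addition formula sin(x+y) = sin(x)cos(y) + cos(x)sin(y): sin(2x) = sin(x)cos(x) + cos(x)sin(x) = 2sin(x)cos(x).
So the two sides agree for every real x for which both sides are defined.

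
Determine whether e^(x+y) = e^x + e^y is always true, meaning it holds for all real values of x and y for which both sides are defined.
No, this is NOT an identity.

Claim: e^(x+y) = e^x + e^y.
Test a specific point where both sides are defined: x = -3, y = -2.
LHS = e^(x+y) ≈ 0.0067
RHS = e^x + e^y ≈ 0.1851
Since 0.0067 ≠ 0.1851, the equation fails at this point, so it cannot hold for all real values of x and y for which both sides are defined.
The correct rule is e^(x+y) = e^x · e^y (a product, not a sum).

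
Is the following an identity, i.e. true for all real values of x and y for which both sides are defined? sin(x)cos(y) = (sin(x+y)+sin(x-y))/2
Yes, this is an identity.

Claim: sin(x)cos(y) = (sin(x+y)+sin(x-y))/2.
Reasoning: sin(x+y) = sin(x)cos(y) + cos(x)sin(y) and sin(x-y) = sin(x)cos(y) - cos(x)sin(y). Adding, sin(x+y) + sin(x-y) = 2sin(x)cos(y); divide by 2.
So the two sides agree for all real values of x and y for which both sides are defined.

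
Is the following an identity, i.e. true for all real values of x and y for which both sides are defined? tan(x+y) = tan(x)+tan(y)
No, this is NOT an identity.

Claim: tan(x+y) = tan(x)+tan(y).
Test a specific point where both sides are defined: x = π/3, y = -π/6.
LHS = tan(x+y) ≈ 0.5774
RHS = tan(x)+tan(y) ≈ 1.1547
Since 0.5774 ≠ 1.1547, the equation fails at this point, so it cannot hold for all real values of x and y for which both sides are defined.
The correct formula is tan(x+y) = (tan(x) + tan(y))/(1 - tan(x)tan(y)).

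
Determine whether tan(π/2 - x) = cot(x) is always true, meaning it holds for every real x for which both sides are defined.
Claim: tan(π/2 - x) = cot(x).
Reasoning: tan(π/2 - x) = sin(π/2 - x)/cos(π/2 - x) = cos(x)/sin(x) = cot(x), using the cofunction identities sin(π/2 - x) = cos(x) and cos(π/2 - x) = sin(x).
So the two sides agree for every real x for which both sides are defined.

Conclusion: Yes, this is an identity.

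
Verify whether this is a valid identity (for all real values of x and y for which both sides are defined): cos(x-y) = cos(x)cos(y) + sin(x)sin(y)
Claim: cos(x-y) = cos(x)cos(y) + sin(x)sin(y).
Reasoning: Replace y by -y in cos(x+y) = cos(x)cos(y) - sin(x)sin(y) and use cos(-y) = cos(y), sin(-y) = -sin(y): cos(x-y) = cos(x)cos(y) + sin(x)sin(y).
So the two sides agree for all real values of x and y for which both sides are defined.

Conclusion: Yes, this is an identity.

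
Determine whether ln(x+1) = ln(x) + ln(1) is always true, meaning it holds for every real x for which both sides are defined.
No, this is NOT an identity.

Claim: ln(x+1) = ln(x) + ln(1).
Test a specific point where both sides are defined: x = 5.
LHS = ln(x+1) ≈ 1.7918
RHS = ln(x) + ln(1) ≈ 1.6094
Since 1.7918 ≠ 1.6094, the equation fails at this point, so it cannot hold for every real x for which both sides are defined.
ln(1) = 0, so the right side is just ln(x), which differs from ln(x+1).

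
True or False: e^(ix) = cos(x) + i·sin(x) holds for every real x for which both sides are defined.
True.

Claim: e^(ix) = cos(x) + i·sin(x).
Reasoning: Euler's formula. Expand e^(ix) = Σ (ix)^k / k!. Since i² = -1, the even-k terms are Σ (-1)^m x^(2m)/(2m)! = cos(x) and the odd-k terms are i · Σ (-1)^m x^(2m+1)/(2m+1)! = i·sin(x).
So the two sides agree for every real x for which both sides are defined.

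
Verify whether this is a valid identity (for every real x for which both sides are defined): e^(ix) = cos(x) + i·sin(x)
Claim: e^(ix) = cos(x) + i·sin(x).
Reasoning: Euler's formula. Expand e^(ix) = Σ (ix)^k / k!. Since i² = -1, the even-k terms are Σ (-1)^m x^(2m)/(2m)! = cos(x) and the odd-k terms are i · Σ (-1)^m x^(2m+1)/(2m+1)! = i·sin(x).
So the two sides agree for every real x for which both sides are defined.

Conclusion: Yes, this is an identity.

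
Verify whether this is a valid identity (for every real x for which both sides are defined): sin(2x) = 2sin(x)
No, this is NOT an identity.

Claim: sin(2x) = 2sin(x).
Test a specific point where both sides are defined: x = -π/6.
LHS = sin(2x) ≈ -0.8660
RHS = 2sin(x) ≈ -1.0000
Since -0.8660 ≠ -1.0000, the equation fails at this point, so it cannot hold for every real x for which both sides are defined.
The correct double-angle formula is sin(2x) = 2sin(x)cos(x).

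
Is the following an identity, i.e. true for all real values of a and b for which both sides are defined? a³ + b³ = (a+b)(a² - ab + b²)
Yes, this is an identity.

Claim: a³ + b³ = (a+b)(a² - ab + b²).
Reasoning: Expand the right side: (a+b)(a² - ab + b²) = a³ - a²b + ab² + a²b - ab² + b³ = a³ + b³ (the middle terms cancel in pairs).
So the two sides agree for all real values of a and b for which both sides are defined.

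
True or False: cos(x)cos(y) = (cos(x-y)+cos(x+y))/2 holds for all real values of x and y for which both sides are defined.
True.

Claim: cos(x)cos(y) = (cos(x-y)+cos(x+y))/2.
Reasoning: cos(x-y) = cos(x)cos(y) + sin(x)sin(y) and cos(x+y) = cos(x)cos(y) - sin(x)sin(y). Adding, cos(x-y) + cos(x+y) = 2cos(x)cos(y); divide by 2.
So the two sides agree for all real values of x and y for which both sides are defined.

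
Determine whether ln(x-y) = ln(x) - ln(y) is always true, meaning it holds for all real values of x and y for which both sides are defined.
Claim: ln(x-y) = ln(x) - ln(y).
Test a specific point where both sides are defined: x = 2, y = 1/2.
LHS = ln(x-y) ≈ 0.4055
RHS = ln(x) - ln(y) ≈ 1.3863
Since 0.4055 ≠ 1.3863, the equation fails at this point, so it cannot hold for all real values of x and y for which both sides are defined.
ln(x) - ln(y) = ln(x/y), not ln(x-y).

Conclusion: No, this is NOT an identity.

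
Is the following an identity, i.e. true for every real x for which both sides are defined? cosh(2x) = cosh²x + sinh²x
Yes, this is an identity.

Claim: cosh(2x) = cosh²x + sinh²x.
Reasoning: cosh²x = (e^(2x) + 2 + e^(-2x))/4 and sinh²x = (e^(2x) - 2 + e^(-2x))/4. Adding gives (2e^(2x) + 2e^(-2x))/4 = (e^(2x) + e^(-2x))/2 = cosh(2x).
So the two sides agree for every real x for which both sides are defined.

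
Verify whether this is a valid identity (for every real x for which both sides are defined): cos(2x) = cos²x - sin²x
Claim: cos(2x) = cos²x - sin²x.
Reasoning: Put y = x in the addition formula cos(x+y) = cos(x)cos(y) - sin(x)sin(y): cos(2x) = cos²x - sin²x.
So the two sides agree for every real x for which both sides are defined.

Conclusion: Yes, this is an identity.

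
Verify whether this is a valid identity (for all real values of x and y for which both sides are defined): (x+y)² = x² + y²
No, this is NOT an identity.

Claim: (x+y)² = x² + y².
Test a specific point where both sides are defined: x = -2, y = 2.
LHS = (x+y)² ≈ 0.0000
RHS = x² + y² ≈ 8.0000
Since 0.0000 ≠ 8.0000, the equation fails at this point, so it cannot hold for all real values of x and y for which both sides are defined.
The correct expansion is (x+y)² = x² + 2xy + y²; the cross term 2xy is missing.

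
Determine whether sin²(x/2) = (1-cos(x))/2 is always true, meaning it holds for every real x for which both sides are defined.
Claim: sin²(x/2) = (1-cos(x))/2.
Reasoning: Use cos(2θ) = 1 - 2sin²θ with θ = x/2: cos(x) = 1 - 2sin²(x/2). Solving for sin²(x/2) gives (1 - cos(x))/2.
So the two sides agree for every real x for which both sides are defined.

Conclusion: Yes, this is an identity.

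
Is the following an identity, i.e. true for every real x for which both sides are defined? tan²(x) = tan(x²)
No, this is NOT an identity.

Claim: tan²(x) = tan(x²).
Test a specific point where both sides are defined: x = π/3.
LHS = tan²(x) ≈ 3.0000
RHS = tan(x²) ≈ 1.9485
Since 3.0000 ≠ 1.9485, the equation fails at this point, so it cannot hold for every real x for which both sides are defined.
tan²(x) means (tan x)², squaring the output; tan(x²) squares the input. These are different functions.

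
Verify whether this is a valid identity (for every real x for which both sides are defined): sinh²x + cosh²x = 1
No, this is NOT an identity.

Claim: sinh²x + cosh²x = 1.
Test a specific point where both sides are defined: x = 2.
LHS = sinh²x + cosh²x ≈ 27.3082
RHS = 1 ≈ 1.0000
Since 27.3082 ≠ 1.0000, the equation fails at this point, so it cannot hold for every real x for which both sides are defined.
The correct hyperbolic identity is cosh²x - sinh²x = 1 (a difference); the sum sinh²x + cosh²x equals cosh(2x).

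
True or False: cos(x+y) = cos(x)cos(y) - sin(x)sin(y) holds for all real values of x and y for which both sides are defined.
True.

Claim: cos(x+y) = cos(x)cos(y) - sin(x)sin(y).
Reasoning: By Euler's formula e^(i(x+y)) = e^(ix)·e^(iy) = (cos x + i·sin x)(cos y + i·sin y). The real part of the left side is cos(x+y); the real part of the product is cos(x)cos(y) - sin(x)sin(y) (since i·i = -1).
So the two sides agree for all real values of x and y for which both sides are defined.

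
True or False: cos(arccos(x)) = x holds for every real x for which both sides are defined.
Claim: cos(arccos(x)) = x.
Reasoning: For -1 ≤ x ≤ 1 (where arccos is defined), arccos(x) is by definition an angle whose cosine equals x. Taking the cosine of that angle returns x. (Note the other order, arccos(cos x) = x, is NOT an identity.)
So the two sides agree for every real x for which both sides are defined.

Conclusion: True.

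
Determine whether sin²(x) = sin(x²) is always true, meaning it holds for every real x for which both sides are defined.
Claim: sin²(x) = sin(x²).
Test a specific point where both sides are defined: x = 2π/3.
LHS = sin²(x) ≈ 0.7500
RHS = sin(x²) ≈ -0.9474
Since 0.7500 ≠ -0.9474, the equation fails at this point, so it cannot hold for every real x for which both sides are defined.
sin²(x) means (sin x)², squaring the output; sin(x²) squares the input. These are different functions.

Conclusion: No, this is NOT an identity.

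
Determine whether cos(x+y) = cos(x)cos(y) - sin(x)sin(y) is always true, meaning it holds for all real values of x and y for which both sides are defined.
Yes, this is an identity.

Claim: cos(x+y) = cos(x)cos(y) - sin(x)sin(y).
Reasoning: By Euler's formula e^(i(x+y)) = e^(ix)·e^(iy) = (cos x + i·sin x)(cos y + i·sin y). The real part of the left side is cos(x+y); the real part of the product is cos(x)cos(y) - sin(x)sin(y) (since i·i = -1).
So the two sides agree for all real values of x and y for which both sides are defined.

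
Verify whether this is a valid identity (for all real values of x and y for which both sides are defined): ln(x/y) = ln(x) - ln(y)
Claim: ln(x/y) = ln(x) - ln(y).
Reasoning: Both sides are simultaneously defined only when x, y > 0. Write x = e^p, y = e^q. Then x/y = e^(p-q), so ln(x/y) = p - q = ln(x) - ln(y).
So the two sides agree for all real values of x and y for which both sides are defined.

Conclusion: Yes, this is an identity.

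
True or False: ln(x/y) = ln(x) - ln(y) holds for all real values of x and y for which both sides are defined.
True.

Claim: ln(x/y) = ln(x) - ln(y).
Reasoning: Both sides are simultaneously defined only when x, y > 0. Write x = e^p, y = e^q. Then x/y = e^(p-q), so ln(x/y) = p - q = ln(x) - ln(y).
So the two sides agree for all real values of x and y for which both sides are defined.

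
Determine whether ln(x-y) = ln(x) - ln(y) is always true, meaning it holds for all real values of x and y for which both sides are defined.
No, this is NOT an identity.

Claim: ln(x-y) = ln(x) - ln(y).
Test a specific point where both sides are defined: x = 3/2, y = 1.
LHS = ln(x-y) ≈ -0.6931
RHS = ln(x) - ln(y) ≈ 0.4055
Since -0.6931 ≠ 0.4055, the equation fails at this point, so it cannot hold for all real values of x and y for which both sides are defined.
ln(x) - ln(y) = ln(x/y), not ln(x-y).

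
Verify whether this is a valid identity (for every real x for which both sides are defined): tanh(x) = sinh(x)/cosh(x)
Yes, this is an identity.

Claim: tanh(x) = sinh(x)/cosh(x).
Reasoning: tanh(x) is defined as sinh(x)/cosh(x) = (e^x - e^-x)/(e^x + e^-x); cosh(x) ≥ 1 is never zero, so this holds for every real x.
So the two sides agree for every real x for which both sides are defined.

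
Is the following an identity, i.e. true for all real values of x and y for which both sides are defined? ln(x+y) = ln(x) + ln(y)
No, this is NOT an identity.

Claim: ln(x+y) = ln(x) + ln(y).
Test a specific point where both sides are defined: x = 3/2, y = 4.
LHS = ln(x+y) ≈ 1.7047
RHS = ln(x) + ln(y) ≈ 1.7918
Since 1.7047 ≠ 1.7918, the equation fails at this point, so it cannot hold for all real values of x and y for which both sides are defined.
ln(x) + ln(y) = ln(xy), not ln(x+y).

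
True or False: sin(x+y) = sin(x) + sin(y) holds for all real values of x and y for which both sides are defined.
Claim: sin(x+y) = sin(x) + sin(y).
Test a specific point where both sides are defined: x = 3π/4, y = -π/6.
LHS = sin(x+y) ≈ 0.9659
RHS = sin(x) + sin(y) ≈ 0.2071
Since 0.9659 ≠ 0.2071, the equation fails at this point, so it cannot hold for all real values of x and y for which both sides are defined.
The correct expansion is sin(x+y) = sin(x)cos(y) + cos(x)sin(y); sine is not additive.

Conclusion: False.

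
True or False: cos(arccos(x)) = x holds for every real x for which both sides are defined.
True.

Claim: cos(arccos(x)) = x.
Reasoning: For -1 ≤ x ≤ 1 (where arccos is defined), arccos(x) is by definition an angle whose cosine equals x. Taking the cosine of that angle returns x. (Note the other order, arccos(cos x) = x, is NOT an identity.)
So the two sides agree for every real x for which both sides are defined.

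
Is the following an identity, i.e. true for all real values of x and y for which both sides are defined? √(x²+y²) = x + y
No, this is NOT an identity.

Claim: √(x²+y²) = x + y.
Test a specific point where both sides are defined: x = 3/2, y = -2.
LHS = √(x²+y²) ≈ 2.5000
RHS = x + y ≈ -0.5000
Since 2.5000 ≠ -0.5000, the equation fails at this point, so it cannot hold for all real values of x and y for which both sides are defined.
(x+y)² = x² + 2xy + y², not x² + y², so the square root does not split this way.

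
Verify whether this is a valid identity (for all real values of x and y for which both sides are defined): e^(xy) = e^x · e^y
Claim: e^(xy) = e^x · e^y.
Test a specific point where both sides are defined: x = 1/2, y = 2.
LHS = e^(xy) ≈ 2.7183
RHS = e^x · e^y ≈ 12.1825
Since 2.7183 ≠ 12.1825, the equation fails at this point, so it cannot hold for all real values of x and y for which both sides are defined.
e^x · e^y = e^(x+y), not e^(xy).

Conclusion: No, this is NOT an identity.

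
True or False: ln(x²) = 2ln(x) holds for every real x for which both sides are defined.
Claim: ln(x²) = 2ln(x).
Reasoning: The right side requires x > 0. For x > 0, x² = (e^(ln x))² = e^(2ln x), so ln(x²) = 2ln(x). (For x < 0 the right side is undefined, so those values are outside the claim.)
So the two sides agree for every real x for which both sides are defined.

Conclusion: True.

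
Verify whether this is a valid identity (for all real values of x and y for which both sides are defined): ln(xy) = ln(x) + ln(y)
Yes, this is an identity.

Claim: ln(xy) = ln(x) + ln(y).
Reasoning: Both sides are simultaneously defined only when x, y > 0. Write x = e^p, y = e^q (p = ln x, q = ln y). Then xy = e^p · e^q = e^(p+q), so ln(xy) = p + q = ln(x) + ln(y).
So the two sides agree for all real values of x and y for which both sides are defined.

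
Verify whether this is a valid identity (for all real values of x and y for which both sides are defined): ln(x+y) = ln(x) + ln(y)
Claim: ln(x+y) = ln(x) + ln(y).
Test a specific point where both sides are defined: x = 4, y = 5.
LHS = ln(x+y) ≈ 2.1972
RHS = ln(x) + ln(y) ≈ 2.9957
Since 2.1972 ≠ 2.9957, the equation fails at this point, so it cannot hold for all real values of x and y for which both sides are defined.
ln(x) + ln(y) = ln(xy), not ln(x+y).

Conclusion: No, this is NOT an identity.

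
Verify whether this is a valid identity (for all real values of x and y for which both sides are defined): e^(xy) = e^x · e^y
Claim: e^(xy) = e^x · e^y.
Test a specific point where both sides are defined: x = 1, y = 3/2.
LHS = e^(xy) ≈ 4.4817
RHS = e^x · e^y ≈ 12.1825
Since 4.4817 ≠ 12.1825, the equation fails at this point, so it cannot hold for all real values of x and y for which both sides are defined.
e^x · e^y = e^(x+y), not e^(xy).

Conclusion: No, this is NOT an identity.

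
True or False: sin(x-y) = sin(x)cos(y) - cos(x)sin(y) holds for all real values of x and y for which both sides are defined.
True.

Claim: sin(x-y) = sin(x)cos(y) - cos(x)sin(y).
Reasoning: Replace y by -y in sin(x+y) = sin(x)cos(y) + cos(x)sin(y) and use cos(-y) = cos(y), sin(-y) = -sin(y): sin(x-y) = sin(x)cos(y) - cos(x)sin(y).
So the two sides agree for all real values of x and y for which both sides are defined.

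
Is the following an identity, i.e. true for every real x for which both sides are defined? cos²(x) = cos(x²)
Claim: cos²(x) = cos(x²).
Test a specific point where both sides are defined: x = -π/2.
LHS = cos²(x) ≈ 0.0000
RHS = cos(x²) ≈ -0.7812
Since 0.0000 ≠ -0.7812, the equation fails at this point, so it cannot hold for every real x for which both sides are defined.
cos²(x) means (cos x)², squaring the output; cos(x²) squares the input. These are different functions.

Conclusion: No, this is NOT an identity.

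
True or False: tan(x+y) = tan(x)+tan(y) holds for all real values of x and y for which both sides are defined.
False.

Claim: tan(x+y) = tan(x)+tan(y).
Test a specific point where both sides are defined: x = 3π/4, y = π/6.
LHS = tan(x+y) ≈ -0.2679
RHS = tan(x)+tan(y) ≈ -0.4226
Since -0.2679 ≠ -0.4226, the equation fails at this point, so it cannot hold for all real values of x and y for which both sides are defined.
The correct formula is tan(x+y) = (tan(x) + tan(y))/(1 - tan(x)tan(y)).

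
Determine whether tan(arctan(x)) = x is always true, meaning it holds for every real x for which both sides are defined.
Claim: tan(arctan(x)) = x.
Reasoning: For every real x, arctan(x) is by definition the angle in (-π/2, π/2) whose tangent equals x. Taking the tangent of that angle returns x.
So the two sides agree for every real x for which both sides are defined.

Conclusion: Yes, this is an identity.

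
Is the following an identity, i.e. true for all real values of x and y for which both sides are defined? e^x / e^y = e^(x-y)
Yes, this is an identity.

Claim: e^x / e^y = e^(x-y).
Reasoning: 1/e^y = e^(-y), so e^x / e^y = e^x · e^(-y) = e^(x + (-y)) = e^(x-y) by the product rule for exponents.
So the two sides agree for all real values of x and y for which both sides are defined.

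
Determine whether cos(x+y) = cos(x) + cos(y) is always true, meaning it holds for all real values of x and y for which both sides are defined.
No, this is NOT an identity.

Claim: cos(x+y) = cos(x) + cos(y).
Test a specific point where both sides are defined: x = π/6, y = -π/4.
LHS = cos(x+y) ≈ 0.9659
RHS = cos(x) + cos(y) ≈ 1.5731
Since 0.9659 ≠ 1.5731, the equation fails at this point, so it cannot hold for all real values of x and y for which both sides are defined.
The correct expansion is cos(x+y) = cos(x)cos(y) - sin(x)sin(y); cosine is not additive.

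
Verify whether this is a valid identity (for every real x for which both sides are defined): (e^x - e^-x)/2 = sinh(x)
Claim: (e^x - e^-x)/2 = sinh(x).
Reasoning: This is exactly the definition of the hyperbolic sine: sinh(x) := (e^x - e^-x)/2.
So the two sides agree for every real x for which both sides are defined.

Conclusion: Yes, this is an identity.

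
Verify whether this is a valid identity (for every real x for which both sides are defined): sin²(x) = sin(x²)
No, this is NOT an identity.

Claim: sin²(x) = sin(x²).
Test a specific point where both sides are defined: x = -π/3.
LHS = sin²(x) ≈ 0.7500
RHS = sin(x²) ≈ 0.8897
Since 0.7500 ≠ 0.8897, the equation fails at this point, so it cannot hold for every real x for which both sides are defined.
sin²(x) means (sin x)², squaring the output; sin(x²) squares the input. These are different functions.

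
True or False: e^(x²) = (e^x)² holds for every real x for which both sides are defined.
False.

Claim: e^(x²) = (e^x)².
Test a specific point where both sides are defined: x = -3.
LHS = e^(x²) ≈ 8103.0839
RHS = (e^x)² ≈ 0.0025
Since 8103.0839 ≠ 0.0025, the equation fails at this point, so it cannot hold for every real x for which both sides are defined.
(e^x)² = e^(2x), and 2x ≠ x² in general.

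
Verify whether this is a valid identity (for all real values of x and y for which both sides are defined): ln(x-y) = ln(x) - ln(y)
No, this is NOT an identity.

Claim: ln(x-y) = ln(x) - ln(y).
Test a specific point where both sides are defined: x = 5, y = 3.
LHS = ln(x-y) ≈ 0.6931
RHS = ln(x) - ln(y) ≈ 0.5108
Since 0.6931 ≠ 0.5108, the equation fails at this point, so it cannot hold for all real values of x and y for which both sides are defined.
ln(x) - ln(y) = ln(x/y), not ln(x-y).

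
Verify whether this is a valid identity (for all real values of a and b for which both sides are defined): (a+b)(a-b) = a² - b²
Claim: (a+b)(a-b) = a² - b².
Reasoning: Expand: (a+b)(a-b) = a² - ab + ba - b² = a² - b² (the cross terms cancel).
So the two sides agree for all real values of a and b for which both sides are defined.

Conclusion: Yes, this is an identity.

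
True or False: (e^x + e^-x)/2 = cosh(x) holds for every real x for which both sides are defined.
True.

Claim: (e^x + e^-x)/2 = cosh(x).
Reasoning: This is exactly the definition of the hyperbolic cosine: cosh(x) := (e^x + e^-x)/2.
So the two sides agree for every real x for which both sides are defined.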